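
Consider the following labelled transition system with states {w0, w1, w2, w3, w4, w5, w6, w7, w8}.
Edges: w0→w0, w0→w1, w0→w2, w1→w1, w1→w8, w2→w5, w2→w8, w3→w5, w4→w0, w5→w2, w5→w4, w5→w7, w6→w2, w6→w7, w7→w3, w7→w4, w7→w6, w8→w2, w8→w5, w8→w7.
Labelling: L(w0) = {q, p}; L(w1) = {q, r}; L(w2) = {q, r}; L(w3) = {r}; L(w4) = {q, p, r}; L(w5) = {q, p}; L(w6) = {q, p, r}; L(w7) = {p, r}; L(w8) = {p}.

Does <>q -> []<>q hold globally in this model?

Recall that []ψ holds at a world iff ψ holds at every accessible world, and <>ψ holds iff ψ holds at some accessible world.
Let φ = <>q -> []<>q. Evaluate φ at each world:
  w0 (successors {w0, w1, w2}): φ is true.
  w1 (successors {w1, w8}): φ is true.
  w2 (successors {w5, w8}): φ is true.
  w3 (successors {w5}): φ is true.
  w4 (successors {w0}): φ is true.
  w5 (successors {w2, w4, w7}): φ is true.
  w6 (successors {w2, w7}): φ is true.
  w7 (successors {w3, w4, w6}): φ is true.
  w8 (successors {w2, w5, w7}): φ is true.
For instance, at w5:
  At w5: <>q is true, []<>q is true, so <>q -> []<>q is true.
    At w5: <>q requires q at some successor in {w2, w4, w7}.
      q holds at w2, so <>q is true at w5.
    At w5: []<>q requires <>q at every successor {w2, w4, w7}.
      At w2: <>q is true.
      At w4: <>q is true.
      At w7: <>q is true.
    So []<>q is true at w5.

Yes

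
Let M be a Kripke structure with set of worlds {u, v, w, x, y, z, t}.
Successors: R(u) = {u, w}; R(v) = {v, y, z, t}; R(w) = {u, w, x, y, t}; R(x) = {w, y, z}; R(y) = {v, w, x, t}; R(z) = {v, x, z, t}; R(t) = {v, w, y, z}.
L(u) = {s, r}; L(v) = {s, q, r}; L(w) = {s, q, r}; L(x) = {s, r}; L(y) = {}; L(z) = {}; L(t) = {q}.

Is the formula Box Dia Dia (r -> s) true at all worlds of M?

Recall that Box ψ holds at a world iff ψ holds at every accessible world, and Dia ψ holds iff ψ holds at some accessible world.
Let φ = Box Dia Dia (r -> s). Evaluate φ at each world:
  u (successors {u, w}): φ is true.
  v (successors {v, y, z, t}): φ is true.
  w (successors {u, w, x, y, t}): φ is true.
  x (successors {w, y, z}): φ is true.
  y (successors {v, w, x, t}): φ is true.
  z (successors {v, x, z, t}): φ is true.
  t (successors {v, w, y, z}): φ is true.
For instance, at y:
  At y: Box Dia Dia (r -> s) requires Dia Dia (r -> s) at every successor {v, w, x, t}.
    At v: Dia Dia (r -> s) is true.
    At w: Dia Dia (r -> s) is true.
    At x: Dia Dia (r -> s) is true.
    At t: Dia Dia (r -> s) is true.
  So Box Dia Dia (r -> s) is true at y.

Yes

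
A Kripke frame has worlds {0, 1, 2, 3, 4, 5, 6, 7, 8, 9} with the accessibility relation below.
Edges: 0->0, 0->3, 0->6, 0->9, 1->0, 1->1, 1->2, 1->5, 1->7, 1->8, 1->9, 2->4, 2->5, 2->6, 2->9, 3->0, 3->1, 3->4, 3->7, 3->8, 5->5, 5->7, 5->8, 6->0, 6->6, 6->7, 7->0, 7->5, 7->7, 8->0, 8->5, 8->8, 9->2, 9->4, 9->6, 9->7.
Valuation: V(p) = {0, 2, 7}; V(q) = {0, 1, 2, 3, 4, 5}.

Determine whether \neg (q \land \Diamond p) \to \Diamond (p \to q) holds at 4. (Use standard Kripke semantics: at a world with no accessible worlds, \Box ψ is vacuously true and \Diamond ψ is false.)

No

At 4: \neg (q \land \Diamond p) is true, \Diamond (p \to q) is false, so \neg (q \land \Diamond p) \to \Diamond (p \to q) is false.
  At 4: q \land \Diamond p is false, so \neg (q \land \Diamond p) is true.
    At 4: q is true, \Diamond p is false, so q \land \Diamond p is false.
      At 4: no accessible worlds, so \Diamond p is false.
  At 4: no accessible worlds, so \Diamond (p \to q) is false.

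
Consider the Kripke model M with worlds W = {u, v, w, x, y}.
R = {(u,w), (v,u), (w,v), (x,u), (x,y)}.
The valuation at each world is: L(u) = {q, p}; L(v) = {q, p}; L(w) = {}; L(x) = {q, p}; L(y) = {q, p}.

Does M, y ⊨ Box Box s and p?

Yes

Recall that Box ψ holds at a world iff ψ holds at every accessible world, and Dia ψ holds iff ψ holds at some accessible world.
At y: Box Box s is true, p is true, so Box Box s and p is true.
  At y: no accessible worlds, so Box Box s holds vacuously.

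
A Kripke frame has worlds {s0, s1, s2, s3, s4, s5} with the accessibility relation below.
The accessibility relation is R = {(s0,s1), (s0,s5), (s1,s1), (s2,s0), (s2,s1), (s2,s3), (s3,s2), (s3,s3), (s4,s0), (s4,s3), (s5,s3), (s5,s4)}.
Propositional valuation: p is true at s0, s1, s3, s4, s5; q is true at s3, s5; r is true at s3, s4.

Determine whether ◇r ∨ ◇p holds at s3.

Recall that ◇ψ holds at a world iff ψ holds at some accessible world.
At s3: ◇r is true, ◇p is true, so ◇r ∨ ◇p is true.
  At s3: ◇r requires r at some successor in {s2, s3}.
    r holds at s3, so ◇r is true at s3.
  At s3: ◇p requires p at some successor in {s2, s3}.
    p holds at s3, so ◇p is true at s3.

Yes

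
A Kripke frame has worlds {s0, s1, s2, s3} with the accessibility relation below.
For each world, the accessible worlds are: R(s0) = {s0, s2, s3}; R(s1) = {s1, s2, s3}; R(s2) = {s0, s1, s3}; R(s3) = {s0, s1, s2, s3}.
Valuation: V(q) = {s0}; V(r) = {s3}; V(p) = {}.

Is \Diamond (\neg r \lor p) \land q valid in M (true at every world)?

No

Let φ = \Diamond (\neg r \lor p) \land q. Evaluate φ at each world:
  s0 (successors {s0, s2, s3}): φ is true.
  s1 (successors {s1, s2, s3}): φ is false.
  s2 (successors {s0, s1, s3}): φ is false.
  s3 (successors {s0, s1, s2, s3}): φ is false.
Detail at s1 (counterexample):
  At s1: \Diamond (\neg r \lor p) is true, q is false, so \Diamond (\neg r \lor p) \land q is false.
    At s1: \Diamond (\neg r \lor p) requires \neg r \lor p at some successor in {s1, s2, s3}.
      \neg r \lor p holds at s1, so \Diamond (\neg r \lor p) is true at s1.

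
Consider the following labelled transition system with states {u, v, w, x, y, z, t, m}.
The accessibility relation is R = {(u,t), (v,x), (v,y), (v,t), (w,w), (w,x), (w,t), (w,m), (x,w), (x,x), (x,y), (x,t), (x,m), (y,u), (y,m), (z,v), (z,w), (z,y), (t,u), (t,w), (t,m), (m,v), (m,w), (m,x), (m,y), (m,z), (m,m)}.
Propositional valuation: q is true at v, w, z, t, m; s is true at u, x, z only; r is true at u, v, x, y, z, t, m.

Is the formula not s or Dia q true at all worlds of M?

Yes

Let φ = not s or Dia q. Evaluate φ at each world:
  u (successors {t}): φ is true.
  v (successors {x, y, t}): φ is true.
  w (successors {w, x, t, m}): φ is true.
  x (successors {w, x, y, t, m}): φ is true.
  y (successors {u, m}): φ is true.
  z (successors {v, w, y}): φ is true.
  t (successors {u, w, m}): φ is true.
  m (successors {v, w, x, y, z, m}): φ is true.
For instance, at z:
  At z: not s is false, Dia q is true, so not s or Dia q is true.
    At z: Dia q requires q at some successor in {v, w, y}.
      q holds at v, so Dia q is true at z.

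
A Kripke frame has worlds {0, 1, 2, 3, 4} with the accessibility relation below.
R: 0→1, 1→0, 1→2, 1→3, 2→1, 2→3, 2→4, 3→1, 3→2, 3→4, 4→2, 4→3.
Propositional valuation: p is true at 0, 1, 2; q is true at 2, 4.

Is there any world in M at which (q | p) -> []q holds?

Yes

Let φ = (q | p) -> []q. Evaluate φ at each world:
  0 (successors {1}): φ is false.
  1 (successors {0, 2, 3}): φ is false.
  2 (successors {1, 3, 4}): φ is false.
  3 (successors {1, 2, 4}): φ is true.
  4 (successors {2, 3}): φ is false.
Detail at 3 (witness):
  At 3: q | p is false, []q is false, so (q | p) -> []q is true.
    At 3: []q requires q at every successor {1, 2, 4}.
      q fails at 1, so []q is false at 3.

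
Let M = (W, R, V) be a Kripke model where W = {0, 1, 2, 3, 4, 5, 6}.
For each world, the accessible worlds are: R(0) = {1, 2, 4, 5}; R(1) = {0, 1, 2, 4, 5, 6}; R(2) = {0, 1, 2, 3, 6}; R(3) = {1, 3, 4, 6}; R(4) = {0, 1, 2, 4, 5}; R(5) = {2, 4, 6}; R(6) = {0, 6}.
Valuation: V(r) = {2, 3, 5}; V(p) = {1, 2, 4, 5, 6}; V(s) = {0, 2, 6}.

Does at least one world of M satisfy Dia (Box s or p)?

Yes

Let φ = Dia (Box s or p). Evaluate φ at each world:
  0 (successors {1, 2, 4, 5}): φ is true.
  1 (successors {0, 1, 2, 4, 5, 6}): φ is true.
  2 (successors {0, 1, 2, 3, 6}): φ is true.
  3 (successors {1, 3, 4, 6}): φ is true.
  4 (successors {0, 1, 2, 4, 5}): φ is true.
  5 (successors {2, 4, 6}): φ is true.
  6 (successors {0, 6}): φ is true.
Detail at 0 (witness):
  At 0: Dia (Box s or p) requires Box s or p at some successor in {1, 2, 4, 5}.
    Box s or p holds at 1, so Dia (Box s or p) is true at 0.
      At 1: Box s is false, p is true, so Box s or p is true.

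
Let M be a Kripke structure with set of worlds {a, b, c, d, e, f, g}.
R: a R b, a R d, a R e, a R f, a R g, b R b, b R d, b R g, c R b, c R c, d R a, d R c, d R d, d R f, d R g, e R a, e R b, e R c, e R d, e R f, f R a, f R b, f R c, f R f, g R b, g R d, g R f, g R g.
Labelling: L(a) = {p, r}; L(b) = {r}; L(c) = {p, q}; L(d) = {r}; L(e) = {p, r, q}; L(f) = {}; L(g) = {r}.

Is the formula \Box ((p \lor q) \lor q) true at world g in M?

No

Recall that \Box ψ holds at a world iff ψ holds at every accessible world, and \Diamond ψ holds iff ψ holds at some accessible world.
At g: \Box ((p \lor q) \lor q) requires (p \lor q) \lor q at every successor {b, d, f, g}.
  (p \lor q) \lor q fails at b, so \Box ((p \lor q) \lor q) is false at g.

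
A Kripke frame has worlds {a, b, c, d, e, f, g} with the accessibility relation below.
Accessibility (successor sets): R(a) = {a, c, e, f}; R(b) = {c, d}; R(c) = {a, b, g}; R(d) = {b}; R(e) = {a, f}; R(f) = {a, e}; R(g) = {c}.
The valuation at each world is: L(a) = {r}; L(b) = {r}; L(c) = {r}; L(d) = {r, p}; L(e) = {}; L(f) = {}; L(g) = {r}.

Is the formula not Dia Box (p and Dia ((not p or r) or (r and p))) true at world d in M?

At d: Dia Box (p and Dia ((not p or r) or (r and p))) is false, so not Dia Box (p and Dia ((not p or r) or (r and p))) is true.
  At d: Dia Box (p and Dia ((not p or r) or (r and p))) requires Box (p and Dia ((not p or r) or (r and p))) at some successor in {b}.
    At b: Box (p and Dia ((not p or r) or (r and p))) is false.
  So Dia Box (p and Dia ((not p or r) or (r and p))) is false at d.

Yes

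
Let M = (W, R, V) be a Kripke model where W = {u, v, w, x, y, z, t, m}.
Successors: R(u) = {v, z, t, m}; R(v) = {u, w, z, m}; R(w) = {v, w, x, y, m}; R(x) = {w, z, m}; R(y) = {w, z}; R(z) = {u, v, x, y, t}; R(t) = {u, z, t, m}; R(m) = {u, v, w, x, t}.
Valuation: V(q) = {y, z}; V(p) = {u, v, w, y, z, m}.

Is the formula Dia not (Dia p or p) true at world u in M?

No

At u: Dia not (Dia p or p) requires not (Dia p or p) at some successor in {v, z, t, m}.
  At v: not (Dia p or p) is false.
  At z: not (Dia p or p) is false.
  At t: not (Dia p or p) is false.
  At m: not (Dia p or p) is false.
So Dia not (Dia p or p) is false at u.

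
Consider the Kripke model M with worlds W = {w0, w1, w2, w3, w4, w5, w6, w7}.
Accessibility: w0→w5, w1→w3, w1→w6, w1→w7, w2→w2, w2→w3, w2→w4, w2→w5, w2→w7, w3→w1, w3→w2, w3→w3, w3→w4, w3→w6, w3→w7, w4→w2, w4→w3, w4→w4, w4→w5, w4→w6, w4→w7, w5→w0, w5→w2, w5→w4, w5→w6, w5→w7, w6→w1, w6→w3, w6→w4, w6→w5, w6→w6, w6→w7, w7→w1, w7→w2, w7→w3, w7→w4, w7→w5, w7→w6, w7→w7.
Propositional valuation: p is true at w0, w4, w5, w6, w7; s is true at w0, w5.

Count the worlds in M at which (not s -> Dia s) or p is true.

6

Let φ = (not s -> Dia s) or p. Evaluate φ at each world:
  w0 (successors {w5}): φ is true.
  w1 (successors {w3, w6, w7}): φ is false.
  w2 (successors {w2, w3, w4, w5, w7}): φ is true.
  w3 (successors {w1, w2, w3, w4, w6, w7}): φ is false.
  w4 (successors {w2, w3, w4, w5, w6, w7}): φ is true.
  w5 (successors {w0, w2, w4, w6, w7}): φ is true.
  w6 (successors {w1, w3, w4, w5, w6, w7}): φ is true.
  w7 (successors {w1, w2, w3, w4, w5, w6, w7}): φ is true.
For instance, at w0:
  At w0: not s -> Dia s is true, p is true, so (not s -> Dia s) or p is true.
    At w0: not s is false, Dia s is true, so not s -> Dia s is true.
      At w0: Dia s requires s at some successor in {w5}.
        s holds at w5, so Dia s is true at w0.
Satisfying worlds: {w0, w2, w4, w5, w6, w7}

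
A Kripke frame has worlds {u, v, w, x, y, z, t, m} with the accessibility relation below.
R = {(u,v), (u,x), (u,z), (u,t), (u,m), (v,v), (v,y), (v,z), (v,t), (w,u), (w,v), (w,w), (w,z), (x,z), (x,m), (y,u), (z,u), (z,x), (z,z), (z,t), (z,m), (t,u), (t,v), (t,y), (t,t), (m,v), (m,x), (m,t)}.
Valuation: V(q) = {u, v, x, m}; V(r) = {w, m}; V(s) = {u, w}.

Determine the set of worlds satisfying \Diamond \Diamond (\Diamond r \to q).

u, v, w, x, y, z, t, m

Recall that \Diamond ψ holds at a world iff ψ holds at some accessible world.
Let φ = \Diamond \Diamond (\Diamond r \to q). Evaluate φ at each world:
  u (successors {v, x, z, t, m}): φ is true.
  v (successors {v, y, z, t}): φ is true.
  w (successors {u, v, w, z}): φ is true.
  x (successors {z, m}): φ is true.
  y (successors {u}): φ is true.
  z (successors {u, x, z, t, m}): φ is true.
  t (successors {u, v, y, t}): φ is true.
  m (successors {v, x, t}): φ is true.
For instance, at z:
  At z: \Diamond \Diamond (\Diamond r \to q) requires \Diamond (\Diamond r \to q) at some successor in {u, x, z, t, m}.
    \Diamond (\Diamond r \to q) holds at u, so \Diamond \Diamond (\Diamond r \to q) is true at z.
      At u: \Diamond (\Diamond r \to q) requires \Diamond r \to q at some successor in {v, x, z, t, m}.
        \Diamond r \to q holds at v, so \Diamond (\Diamond r \to q) is true at u.
Satisfying worlds: {u, v, w, x, y, z, t, m}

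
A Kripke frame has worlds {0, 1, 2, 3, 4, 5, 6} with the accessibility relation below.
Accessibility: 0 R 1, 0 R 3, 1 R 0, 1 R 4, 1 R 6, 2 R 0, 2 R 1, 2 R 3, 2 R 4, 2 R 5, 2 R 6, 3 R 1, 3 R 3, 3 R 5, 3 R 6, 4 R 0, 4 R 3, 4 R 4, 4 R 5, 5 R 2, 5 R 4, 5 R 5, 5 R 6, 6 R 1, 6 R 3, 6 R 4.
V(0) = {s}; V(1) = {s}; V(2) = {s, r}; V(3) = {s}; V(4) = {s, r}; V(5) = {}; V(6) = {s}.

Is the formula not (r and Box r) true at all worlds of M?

Let φ = not (r and Box r). Evaluate φ at each world:
  0 (successors {1, 3}): φ is true.
  1 (successors {0, 4, 6}): φ is true.
  2 (successors {0, 1, 3, 4, 5, 6}): φ is true.
  3 (successors {1, 3, 5, 6}): φ is true.
  4 (successors {0, 3, 4, 5}): φ is true.
  5 (successors {2, 4, 5, 6}): φ is true.
  6 (successors {1, 3, 4}): φ is true.
For instance, at 3:
  At 3: r and Box r is false, so not (r and Box r) is true.
    At 3: r is false, Box r is false, so r and Box r is false.
      At 3: Box r requires r at every successor {1, 3, 5, 6}.
        r fails at 1, so Box r is false at 3.

Yes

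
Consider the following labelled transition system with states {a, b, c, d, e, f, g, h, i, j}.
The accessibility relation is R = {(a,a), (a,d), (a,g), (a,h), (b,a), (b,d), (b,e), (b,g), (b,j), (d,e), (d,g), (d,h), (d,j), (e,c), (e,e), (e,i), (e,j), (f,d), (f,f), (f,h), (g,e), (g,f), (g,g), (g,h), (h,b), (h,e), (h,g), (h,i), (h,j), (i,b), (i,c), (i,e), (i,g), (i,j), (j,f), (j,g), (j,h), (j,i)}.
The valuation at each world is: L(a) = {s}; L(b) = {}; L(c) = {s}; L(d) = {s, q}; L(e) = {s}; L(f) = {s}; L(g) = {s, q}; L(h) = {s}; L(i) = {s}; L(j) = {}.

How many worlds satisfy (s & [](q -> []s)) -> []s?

6

Recall that []ψ holds at a world iff ψ holds at every accessible world, and <>ψ holds iff ψ holds at some accessible world.
Let φ = (s & [](q -> []s)) -> []s. Evaluate φ at each world:
  a (successors {a, d, g, h}): φ is true.
  b (successors {a, d, e, g, j}): φ is true.
  c (successors ∅): φ is true.
  d (successors {e, g, h, j}): φ is false.
  e (successors {c, e, i, j}): φ is false.
  f (successors {d, f, h}): φ is true.
  g (successors {e, f, g, h}): φ is true.
  h (successors {b, e, g, i, j}): φ is false.
  i (successors {b, c, e, g, j}): φ is false.
  j (successors {f, g, h, i}): φ is true.
For instance, at i:
  At i: s & [](q -> []s) is true, []s is false, so (s & [](q -> []s)) -> []s is false.
    At i: s is true, [](q -> []s) is true, so s & [](q -> []s) is true.
      At i: [](q -> []s) requires q -> []s at every successor {b, c, e, g, j}.
        At b: q -> []s is true.
        At c: q -> []s is true.
        At e: q -> []s is true.
        At g: q -> []s is true.
        At j: q -> []s is true.
      So [](q -> []s) is true at i.
    At i: []s requires s at every successor {b, c, e, g, j}.
      s fails at b, so []s is false at i.
Satisfying worlds: {a, b, c, f, g, j}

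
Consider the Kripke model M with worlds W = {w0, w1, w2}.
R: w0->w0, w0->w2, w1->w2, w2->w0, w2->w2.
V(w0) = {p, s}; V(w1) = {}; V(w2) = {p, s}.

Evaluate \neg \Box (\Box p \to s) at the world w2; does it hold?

No

At w2: \Box (\Box p \to s) is true, so \neg \Box (\Box p \to s) is false.
  At w2: \Box (\Box p \to s) requires \Box p \to s at every successor {w0, w2}.
      At w0: \Box p is true, s is true, so \Box p \to s is true.
      At w2: \Box p is true, s is true, so \Box p \to s is true.
  So \Box (\Box p \to s) is true at w2.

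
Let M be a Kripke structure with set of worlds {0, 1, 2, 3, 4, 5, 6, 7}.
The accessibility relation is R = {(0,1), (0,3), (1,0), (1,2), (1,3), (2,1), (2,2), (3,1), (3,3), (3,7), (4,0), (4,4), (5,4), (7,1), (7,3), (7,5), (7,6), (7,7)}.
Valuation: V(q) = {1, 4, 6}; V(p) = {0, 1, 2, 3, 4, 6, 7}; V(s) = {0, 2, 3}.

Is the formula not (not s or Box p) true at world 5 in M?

Recall that Box ψ holds at a world iff ψ holds at every accessible world, and Dia ψ holds iff ψ holds at some accessible world.
At 5: not s or Box p is true, so not (not s or Box p) is false.
  At 5: not s is true, Box p is true, so not s or Box p is true.
    At 5: Box p requires p at every successor {4}.
      At 4: p is true.
    So Box p is true at 5.

No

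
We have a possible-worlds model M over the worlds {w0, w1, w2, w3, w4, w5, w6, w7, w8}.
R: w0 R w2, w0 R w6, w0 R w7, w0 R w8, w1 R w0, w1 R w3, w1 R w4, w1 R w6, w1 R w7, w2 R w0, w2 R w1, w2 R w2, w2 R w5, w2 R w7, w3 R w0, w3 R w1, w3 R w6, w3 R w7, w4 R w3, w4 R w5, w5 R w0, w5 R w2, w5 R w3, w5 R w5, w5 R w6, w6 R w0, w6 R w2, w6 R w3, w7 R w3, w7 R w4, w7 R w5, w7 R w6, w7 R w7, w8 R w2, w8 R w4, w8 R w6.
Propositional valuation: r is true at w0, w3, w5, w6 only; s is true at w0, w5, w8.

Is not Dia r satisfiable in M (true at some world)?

Let φ = not Dia r. Evaluate φ at each world:
  w0 (successors {w2, w6, w7, w8}): φ is false.
  w1 (successors {w0, w3, w4, w6, w7}): φ is false.
  w2 (successors {w0, w1, w2, w5, w7}): φ is false.
  w3 (successors {w0, w1, w6, w7}): φ is false.
  w4 (successors {w3, w5}): φ is false.
  w5 (successors {w0, w2, w3, w5, w6}): φ is false.
  w6 (successors {w0, w2, w3}): φ is false.
  w7 (successors {w3, w4, w5, w6, w7}): φ is false.
  w8 (successors {w2, w4, w6}): φ is false.
For instance, at w5:
  At w5: Dia r is true, so not Dia r is false.
    At w5: Dia r requires r at some successor in {w0, w2, w3, w5, w6}.
      r holds at w0, so Dia r is true at w5.

No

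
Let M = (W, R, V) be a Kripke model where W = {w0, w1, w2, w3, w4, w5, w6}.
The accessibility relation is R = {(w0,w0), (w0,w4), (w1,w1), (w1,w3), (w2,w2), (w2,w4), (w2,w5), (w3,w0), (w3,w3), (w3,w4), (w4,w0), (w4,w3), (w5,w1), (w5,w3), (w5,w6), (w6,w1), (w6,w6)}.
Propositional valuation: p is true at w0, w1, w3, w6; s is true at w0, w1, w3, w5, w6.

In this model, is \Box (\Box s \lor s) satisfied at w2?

At w2: \Box (\Box s \lor s) requires \Box s \lor s at every successor {w2, w4, w5}.
  \Box s \lor s fails at w2, so \Box (\Box s \lor s) is false at w2.
    At w2: \Box s is false, s is false, so \Box s \lor s is false.
      At w2: \Box s requires s at every successor {w2, w4, w5}.
        s fails at w2, so \Box s is false at w2.

No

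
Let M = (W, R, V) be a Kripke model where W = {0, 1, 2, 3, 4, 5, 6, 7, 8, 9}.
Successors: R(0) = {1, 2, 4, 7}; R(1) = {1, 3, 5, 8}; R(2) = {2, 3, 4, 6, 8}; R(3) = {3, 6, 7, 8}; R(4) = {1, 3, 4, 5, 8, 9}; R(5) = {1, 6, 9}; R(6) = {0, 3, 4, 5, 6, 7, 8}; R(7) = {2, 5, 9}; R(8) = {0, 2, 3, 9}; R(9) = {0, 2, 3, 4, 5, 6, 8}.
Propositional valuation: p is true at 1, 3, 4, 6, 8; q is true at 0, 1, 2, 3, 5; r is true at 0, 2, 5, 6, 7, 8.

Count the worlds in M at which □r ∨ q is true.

5

Let φ = □r ∨ q. Evaluate φ at each world:
  0 (successors {1, 2, 4, 7}): φ is true.
  1 (successors {1, 3, 5, 8}): φ is true.
  2 (successors {2, 3, 4, 6, 8}): φ is true.
  3 (successors {3, 6, 7, 8}): φ is true.
  4 (successors {1, 3, 4, 5, 8, 9}): φ is false.
  5 (successors {1, 6, 9}): φ is true.
  6 (successors {0, 3, 4, 5, 6, 7, 8}): φ is false.
  7 (successors {2, 5, 9}): φ is false.
  8 (successors {0, 2, 3, 9}): φ is false.
  9 (successors {0, 2, 3, 4, 5, 6, 8}): φ is false.
For instance, at 7:
  At 7: □r is false, q is false, so □r ∨ q is false.
    At 7: □r requires r at every successor {2, 5, 9}.
      r fails at 9, so □r is false at 7.
Satisfying worlds: {0, 1, 2, 3, 5}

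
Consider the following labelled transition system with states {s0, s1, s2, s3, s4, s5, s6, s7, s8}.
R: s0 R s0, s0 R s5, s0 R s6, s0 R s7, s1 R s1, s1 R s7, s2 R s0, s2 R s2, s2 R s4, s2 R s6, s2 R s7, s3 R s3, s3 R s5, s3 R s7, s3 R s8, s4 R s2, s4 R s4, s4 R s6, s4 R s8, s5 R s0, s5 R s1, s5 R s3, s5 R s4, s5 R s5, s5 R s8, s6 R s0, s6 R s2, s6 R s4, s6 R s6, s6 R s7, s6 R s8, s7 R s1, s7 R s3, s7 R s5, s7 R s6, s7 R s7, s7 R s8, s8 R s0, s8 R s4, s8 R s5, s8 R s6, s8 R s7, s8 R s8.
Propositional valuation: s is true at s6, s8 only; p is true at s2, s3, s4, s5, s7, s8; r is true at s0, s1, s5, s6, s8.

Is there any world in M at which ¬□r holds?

Yes

Let φ = ¬□r. Evaluate φ at each world:
  s0 (successors {s0, s5, s6, s7}): φ is true.
  s1 (successors {s1, s7}): φ is true.
  s2 (successors {s0, s2, s4, s6, s7}): φ is true.
  s3 (successors {s3, s5, s7, s8}): φ is true.
  s4 (successors {s2, s4, s6, s8}): φ is true.
  s5 (successors {s0, s1, s3, s4, s5, s8}): φ is true.
  s6 (successors {s0, s2, s4, s6, s7, s8}): φ is true.
  s7 (successors {s1, s3, s5, s6, s7, s8}): φ is true.
  s8 (successors {s0, s4, s5, s6, s7, s8}): φ is true.
Detail at s0 (witness):
  At s0: □r is false, so ¬□r is true.
    At s0: □r requires r at every successor {s0, s5, s6, s7}.
      r fails at s7, so □r is false at s0.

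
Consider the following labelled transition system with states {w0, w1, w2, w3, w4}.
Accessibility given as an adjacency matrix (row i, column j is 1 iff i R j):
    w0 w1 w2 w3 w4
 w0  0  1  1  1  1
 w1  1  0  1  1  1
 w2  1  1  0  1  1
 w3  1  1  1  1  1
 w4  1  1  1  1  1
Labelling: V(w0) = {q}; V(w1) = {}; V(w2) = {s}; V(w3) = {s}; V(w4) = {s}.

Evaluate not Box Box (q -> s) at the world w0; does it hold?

Yes

At w0: Box Box (q -> s) is false, so not Box Box (q -> s) is true.
  At w0: Box Box (q -> s) requires Box (q -> s) at every successor {w1, w2, w3, w4}.
    Box (q -> s) fails at w1, so Box Box (q -> s) is false at w0.
      At w1: Box (q -> s) requires q -> s at every successor {w0, w2, w3, w4}.
        q -> s fails at w0, so Box (q -> s) is false at w1.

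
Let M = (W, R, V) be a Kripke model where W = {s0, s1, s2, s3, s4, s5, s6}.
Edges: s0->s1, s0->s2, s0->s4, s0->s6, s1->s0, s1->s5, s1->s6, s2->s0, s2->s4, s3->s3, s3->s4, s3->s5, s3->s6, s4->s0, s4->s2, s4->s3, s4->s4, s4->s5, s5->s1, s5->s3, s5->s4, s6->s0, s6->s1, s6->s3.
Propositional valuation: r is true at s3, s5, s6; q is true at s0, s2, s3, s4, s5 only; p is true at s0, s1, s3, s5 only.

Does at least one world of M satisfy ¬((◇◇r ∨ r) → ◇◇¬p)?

No

Let φ = ¬((◇◇r ∨ r) → ◇◇¬p). Evaluate φ at each world:
  s0 (successors {s1, s2, s4, s6}): φ is false.
  s1 (successors {s0, s5, s6}): φ is false.
  s2 (successors {s0, s4}): φ is false.
  s3 (successors {s3, s4, s5, s6}): φ is false.
  s4 (successors {s0, s2, s3, s4, s5}): φ is false.
  s5 (successors {s1, s3, s4}): φ is false.
  s6 (successors {s0, s1, s3}): φ is false.
For instance, at s1:
  At s1: (◇◇r ∨ r) → ◇◇¬p is true, so ¬((◇◇r ∨ r) → ◇◇¬p) is false.
    At s1: ◇◇r ∨ r is true, ◇◇¬p is true, so (◇◇r ∨ r) → ◇◇¬p is true.
      At s1: ◇◇r is true, r is false, so ◇◇r ∨ r is true.
      At s1: ◇◇¬p requires ◇¬p at some successor in {s0, s5, s6}.
        ◇¬p holds at s0, so ◇◇¬p is true at s1.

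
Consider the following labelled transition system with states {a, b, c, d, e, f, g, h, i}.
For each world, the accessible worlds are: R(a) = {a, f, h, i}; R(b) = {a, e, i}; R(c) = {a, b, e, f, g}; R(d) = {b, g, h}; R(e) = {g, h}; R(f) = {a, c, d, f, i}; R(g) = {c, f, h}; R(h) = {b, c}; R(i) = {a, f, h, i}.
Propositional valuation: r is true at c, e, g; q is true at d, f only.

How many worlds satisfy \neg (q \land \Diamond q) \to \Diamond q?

Let φ = \neg (q \land \Diamond q) \to \Diamond q. Evaluate φ at each world:
  a (successors {a, f, h, i}): φ is true.
  b (successors {a, e, i}): φ is false.
  c (successors {a, b, e, f, g}): φ is true.
  d (successors {b, g, h}): φ is false.
  e (successors {g, h}): φ is false.
  f (successors {a, c, d, f, i}): φ is true.
  g (successors {c, f, h}): φ is true.
  h (successors {b, c}): φ is false.
  i (successors {a, f, h, i}): φ is true.
For instance, at b:
  At b: \neg (q \land \Diamond q) is true, \Diamond q is false, so \neg (q \land \Diamond q) \to \Diamond q is false.
    At b: q \land \Diamond q is false, so \neg (q \land \Diamond q) is true.
      At b: q is false, \Diamond q is false, so q \land \Diamond q is false.
    At b: \Diamond q requires q at some successor in {a, e, i}.
      At a: q is false.
      At e: q is false.
      At i: q is false.
    So \Diamond q is false at b.
Satisfying worlds: {a, c, f, g, i}

5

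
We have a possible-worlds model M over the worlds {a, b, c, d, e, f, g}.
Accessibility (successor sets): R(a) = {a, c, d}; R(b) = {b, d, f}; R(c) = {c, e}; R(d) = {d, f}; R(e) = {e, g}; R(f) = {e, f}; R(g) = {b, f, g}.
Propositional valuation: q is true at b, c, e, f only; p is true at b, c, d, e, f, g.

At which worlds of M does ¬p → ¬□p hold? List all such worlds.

a, b, c, d, e, f, g

Recall that □ψ holds at a world iff ψ holds at every accessible world, and ◇ψ holds iff ψ holds at some accessible world.
Let φ = ¬p → ¬□p. Evaluate φ at each world:
  a (successors {a, c, d}): φ is true.
  b (successors {b, d, f}): φ is true.
  c (successors {c, e}): φ is true.
  d (successors {d, f}): φ is true.
  e (successors {e, g}): φ is true.
  f (successors {e, f}): φ is true.
  g (successors {b, f, g}): φ is true.
For instance, at a:
  At a: ¬p is true, ¬□p is true, so ¬p → ¬□p is true.
    At a: □p is false, so ¬□p is true.
      At a: □p requires p at every successor {a, c, d}.
        p fails at a, so □p is false at a.
Satisfying worlds: {a, b, c, d, e, f, g}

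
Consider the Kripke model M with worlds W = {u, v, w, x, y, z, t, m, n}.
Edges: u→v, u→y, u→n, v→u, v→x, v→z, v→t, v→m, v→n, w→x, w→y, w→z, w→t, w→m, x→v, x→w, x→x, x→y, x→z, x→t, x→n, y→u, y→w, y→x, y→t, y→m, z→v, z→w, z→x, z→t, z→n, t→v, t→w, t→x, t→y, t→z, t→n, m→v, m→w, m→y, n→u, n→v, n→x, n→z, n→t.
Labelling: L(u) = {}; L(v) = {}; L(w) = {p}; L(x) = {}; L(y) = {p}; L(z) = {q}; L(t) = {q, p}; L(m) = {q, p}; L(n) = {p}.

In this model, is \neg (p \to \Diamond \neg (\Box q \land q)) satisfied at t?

At t: p \to \Diamond \neg (\Box q \land q) is true, so \neg (p \to \Diamond \neg (\Box q \land q)) is false.
  At t: p is true, \Diamond \neg (\Box q \land q) is true, so p \to \Diamond \neg (\Box q \land q) is true.
    At t: \Diamond \neg (\Box q \land q) requires \neg (\Box q \land q) at some successor in {v, w, x, y, z, n}.
      \neg (\Box q \land q) holds at v, so \Diamond \neg (\Box q \land q) is true at t.

No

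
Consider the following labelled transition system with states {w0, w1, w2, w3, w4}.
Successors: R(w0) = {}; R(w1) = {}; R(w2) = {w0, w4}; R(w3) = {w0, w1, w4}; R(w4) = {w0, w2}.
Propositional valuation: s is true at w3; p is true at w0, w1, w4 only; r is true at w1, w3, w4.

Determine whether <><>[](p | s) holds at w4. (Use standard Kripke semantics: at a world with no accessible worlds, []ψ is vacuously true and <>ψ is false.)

Yes

Recall that []ψ holds at a world iff ψ holds at every accessible world, and <>ψ holds iff ψ holds at some accessible world.
At w4: <><>[](p | s) requires <>[](p | s) at some successor in {w0, w2}.
  <>[](p | s) holds at w2, so <><>[](p | s) is true at w4.
    At w2: <>[](p | s) requires [](p | s) at some successor in {w0, w4}.
      [](p | s) holds at w0, so <>[](p | s) is true at w2.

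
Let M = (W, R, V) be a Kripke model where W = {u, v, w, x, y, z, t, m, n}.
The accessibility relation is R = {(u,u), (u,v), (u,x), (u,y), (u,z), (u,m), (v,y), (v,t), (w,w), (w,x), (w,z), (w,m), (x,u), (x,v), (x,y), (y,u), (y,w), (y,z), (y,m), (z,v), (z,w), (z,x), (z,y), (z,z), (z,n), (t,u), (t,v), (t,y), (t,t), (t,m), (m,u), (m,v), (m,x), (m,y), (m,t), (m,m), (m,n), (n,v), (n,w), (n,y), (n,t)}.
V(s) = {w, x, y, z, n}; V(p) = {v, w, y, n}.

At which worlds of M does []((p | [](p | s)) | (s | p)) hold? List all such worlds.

z

Let φ = []((p | [](p | s)) | (s | p)). Evaluate φ at each world:
  u (successors {u, v, x, y, z, m}): φ is false.
  v (successors {y, t}): φ is false.
  w (successors {w, x, z, m}): φ is false.
  x (successors {u, v, y}): φ is false.
  y (successors {u, w, z, m}): φ is false.
  z (successors {v, w, x, y, z, n}): φ is true.
  t (successors {u, v, y, t, m}): φ is false.
  m (successors {u, v, x, y, t, m, n}): φ is false.
  n (successors {v, w, y, t}): φ is false.
For instance, at t:
  At t: []((p | [](p | s)) | (s | p)) requires (p | [](p | s)) | (s | p) at every successor {u, v, y, t, m}.
    (p | [](p | s)) | (s | p) fails at u, so []((p | [](p | s)) | (s | p)) is false at t.
      At u: p | [](p | s) is false, s | p is false, so (p | [](p | s)) | (s | p) is false.
Satisfying worlds: {z}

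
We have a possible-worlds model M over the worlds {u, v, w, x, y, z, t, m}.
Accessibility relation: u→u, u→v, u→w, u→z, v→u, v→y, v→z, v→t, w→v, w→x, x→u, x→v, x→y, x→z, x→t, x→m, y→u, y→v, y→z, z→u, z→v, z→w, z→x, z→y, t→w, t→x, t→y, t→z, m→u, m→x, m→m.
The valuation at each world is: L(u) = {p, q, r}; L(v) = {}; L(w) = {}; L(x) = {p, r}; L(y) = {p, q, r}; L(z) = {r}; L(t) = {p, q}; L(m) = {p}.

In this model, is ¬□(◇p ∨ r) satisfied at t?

No

At t: □(◇p ∨ r) is true, so ¬□(◇p ∨ r) is false.
  At t: □(◇p ∨ r) requires ◇p ∨ r at every successor {w, x, y, z}.
    At w: ◇p ∨ r is true.
    At x: ◇p ∨ r is true.
    At y: ◇p ∨ r is true.
    At z: ◇p ∨ r is true.
  So □(◇p ∨ r) is true at t.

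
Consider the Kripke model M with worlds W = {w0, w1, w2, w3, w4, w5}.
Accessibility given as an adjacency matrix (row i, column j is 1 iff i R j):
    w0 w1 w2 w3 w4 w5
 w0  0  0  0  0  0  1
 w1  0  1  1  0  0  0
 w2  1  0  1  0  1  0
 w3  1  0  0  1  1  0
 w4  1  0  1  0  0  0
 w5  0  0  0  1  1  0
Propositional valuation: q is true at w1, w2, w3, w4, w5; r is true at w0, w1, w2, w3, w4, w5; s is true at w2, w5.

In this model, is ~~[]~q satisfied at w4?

Recall that []ψ holds at a world iff ψ holds at every accessible world, and <>ψ holds iff ψ holds at some accessible world.
At w4: ~[]~q is true, so ~~[]~q is false.
  At w4: []~q is false, so ~[]~q is true.
    At w4: []~q requires ~q at every successor {w0, w2}.
      ~q fails at w2, so []~q is false at w4.

No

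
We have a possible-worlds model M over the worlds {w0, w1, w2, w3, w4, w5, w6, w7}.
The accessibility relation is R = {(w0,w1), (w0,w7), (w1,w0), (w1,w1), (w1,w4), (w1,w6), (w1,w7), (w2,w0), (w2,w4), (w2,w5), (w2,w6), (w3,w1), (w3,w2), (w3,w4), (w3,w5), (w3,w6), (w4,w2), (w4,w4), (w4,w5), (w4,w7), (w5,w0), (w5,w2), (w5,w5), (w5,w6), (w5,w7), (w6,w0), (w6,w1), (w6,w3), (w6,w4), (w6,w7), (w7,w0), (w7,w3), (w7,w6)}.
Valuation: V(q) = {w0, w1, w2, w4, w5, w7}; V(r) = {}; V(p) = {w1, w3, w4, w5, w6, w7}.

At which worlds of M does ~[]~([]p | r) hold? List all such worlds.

w1, w2, w5, w6, w7

Let φ = ~[]~([]p | r). Evaluate φ at each world:
  w0 (successors {w1, w7}): φ is false.
  w1 (successors {w0, w1, w4, w6, w7}): φ is true.
  w2 (successors {w0, w4, w5, w6}): φ is true.
  w3 (successors {w1, w2, w4, w5, w6}): φ is false.
  w4 (successors {w2, w4, w5, w7}): φ is false.
  w5 (successors {w0, w2, w5, w6, w7}): φ is true.
  w6 (successors {w0, w1, w3, w4, w7}): φ is true.
  w7 (successors {w0, w3, w6}): φ is true.
For instance, at w1:
  At w1: []~([]p | r) is false, so ~[]~([]p | r) is true.
    At w1: []~([]p | r) requires ~([]p | r) at every successor {w0, w1, w4, w6, w7}.
      ~([]p | r) fails at w0, so []~([]p | r) is false at w1.
Satisfying worlds: {w1, w2, w5, w6, w7}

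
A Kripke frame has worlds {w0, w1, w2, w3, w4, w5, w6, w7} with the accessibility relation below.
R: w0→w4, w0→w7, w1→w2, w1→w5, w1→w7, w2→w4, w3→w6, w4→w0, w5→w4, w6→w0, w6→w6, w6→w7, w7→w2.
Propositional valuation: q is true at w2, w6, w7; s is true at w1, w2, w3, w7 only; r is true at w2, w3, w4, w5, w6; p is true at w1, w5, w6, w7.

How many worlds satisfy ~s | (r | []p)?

6

Let φ = ~s | (r | []p). Evaluate φ at each world:
  w0 (successors {w4, w7}): φ is true.
  w1 (successors {w2, w5, w7}): φ is false.
  w2 (successors {w4}): φ is true.
  w3 (successors {w6}): φ is true.
  w4 (successors {w0}): φ is true.
  w5 (successors {w4}): φ is true.
  w6 (successors {w0, w6, w7}): φ is true.
  w7 (successors {w2}): φ is false.
For instance, at w2:
  At w2: ~s is false, r | []p is true, so ~s | (r | []p) is true.
    At w2: r is true, []p is false, so r | []p is true.
      At w2: []p requires p at every successor {w4}.
        p fails at w4, so []p is false at w2.
Satisfying worlds: {w0, w2, w3, w4, w5, w6}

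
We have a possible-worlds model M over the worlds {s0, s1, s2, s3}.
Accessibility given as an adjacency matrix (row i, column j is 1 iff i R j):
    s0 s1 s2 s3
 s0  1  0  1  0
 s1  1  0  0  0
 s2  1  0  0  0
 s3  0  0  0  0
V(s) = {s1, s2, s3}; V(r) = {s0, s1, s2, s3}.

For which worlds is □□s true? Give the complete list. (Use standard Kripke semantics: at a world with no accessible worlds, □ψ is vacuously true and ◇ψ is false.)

Let φ = □□s. Evaluate φ at each world:
  s0 (successors {s0, s2}): φ is false.
  s1 (successors {s0}): φ is false.
  s2 (successors {s0}): φ is false.
  s3 (successors ∅): φ is true.
For instance, at s1:
  At s1: □□s requires □s at every successor {s0}.
    □s fails at s0, so □□s is false at s1.
      At s0: □s requires s at every successor {s0, s2}.
        s fails at s0, so □s is false at s0.
Satisfying worlds: {s3}

s3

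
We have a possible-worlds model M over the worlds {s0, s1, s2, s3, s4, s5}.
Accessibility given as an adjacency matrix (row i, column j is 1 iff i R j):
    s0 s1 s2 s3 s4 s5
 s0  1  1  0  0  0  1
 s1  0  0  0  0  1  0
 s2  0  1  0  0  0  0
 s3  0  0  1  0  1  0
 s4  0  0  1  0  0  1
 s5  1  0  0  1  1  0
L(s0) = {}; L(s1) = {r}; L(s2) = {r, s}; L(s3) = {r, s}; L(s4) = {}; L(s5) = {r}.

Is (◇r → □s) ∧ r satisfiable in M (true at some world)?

Yes

Let φ = (◇r → □s) ∧ r. Evaluate φ at each world:
  s0 (successors {s0, s1, s5}): φ is false.
  s1 (successors {s4}): φ is true.
  s2 (successors {s1}): φ is false.
  s3 (successors {s2, s4}): φ is false.
  s4 (successors {s2, s5}): φ is false.
  s5 (successors {s0, s3, s4}): φ is false.
Detail at s1 (witness):
  At s1: ◇r → □s is true, r is true, so (◇r → □s) ∧ r is true.
    At s1: ◇r is false, □s is false, so ◇r → □s is true.
      At s1: ◇r requires r at some successor in {s4}.
        At s4: r is false.
      So ◇r is false at s1.
      At s1: □s requires s at every successor {s4}.
        s fails at s4, so □s is false at s1.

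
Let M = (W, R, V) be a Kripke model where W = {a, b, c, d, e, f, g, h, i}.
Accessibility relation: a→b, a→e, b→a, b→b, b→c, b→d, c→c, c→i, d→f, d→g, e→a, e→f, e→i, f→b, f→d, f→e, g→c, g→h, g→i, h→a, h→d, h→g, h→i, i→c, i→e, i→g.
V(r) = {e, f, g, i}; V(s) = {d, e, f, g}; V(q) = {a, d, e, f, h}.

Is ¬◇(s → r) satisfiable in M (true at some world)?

Recall that ◇ψ holds at a world iff ψ holds at some accessible world.
Let φ = ¬◇(s → r). Evaluate φ at each world:
  a (successors {b, e}): φ is false.
  b (successors {a, b, c, d}): φ is false.
  c (successors {c, i}): φ is false.
  d (successors {f, g}): φ is false.
  e (successors {a, f, i}): φ is false.
  f (successors {b, d, e}): φ is false.
  g (successors {c, h, i}): φ is false.
  h (successors {a, d, g, i}): φ is false.
  i (successors {c, e, g}): φ is false.
For instance, at b:
  At b: ◇(s → r) is true, so ¬◇(s → r) is false.
    At b: ◇(s → r) requires s → r at some successor in {a, b, c, d}.
      s → r holds at a, so ◇(s → r) is true at b.

No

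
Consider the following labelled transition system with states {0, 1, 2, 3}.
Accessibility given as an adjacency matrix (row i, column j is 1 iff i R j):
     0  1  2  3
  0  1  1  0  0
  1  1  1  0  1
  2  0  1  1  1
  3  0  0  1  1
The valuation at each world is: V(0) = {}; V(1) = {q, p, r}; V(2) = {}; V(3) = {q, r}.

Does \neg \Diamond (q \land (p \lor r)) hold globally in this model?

No

Let φ = \neg \Diamond (q \land (p \lor r)). Evaluate φ at each world:
  0 (successors {0, 1}): φ is false.
  1 (successors {0, 1, 3}): φ is false.
  2 (successors {1, 2, 3}): φ is false.
  3 (successors {2, 3}): φ is false.
Detail at 0 (counterexample):
  At 0: \Diamond (q \land (p \lor r)) is true, so \neg \Diamond (q \land (p \lor r)) is false.
    At 0: \Diamond (q \land (p \lor r)) requires q \land (p \lor r) at some successor in {0, 1}.
      q \land (p \lor r) holds at 1, so \Diamond (q \land (p \lor r)) is true at 0.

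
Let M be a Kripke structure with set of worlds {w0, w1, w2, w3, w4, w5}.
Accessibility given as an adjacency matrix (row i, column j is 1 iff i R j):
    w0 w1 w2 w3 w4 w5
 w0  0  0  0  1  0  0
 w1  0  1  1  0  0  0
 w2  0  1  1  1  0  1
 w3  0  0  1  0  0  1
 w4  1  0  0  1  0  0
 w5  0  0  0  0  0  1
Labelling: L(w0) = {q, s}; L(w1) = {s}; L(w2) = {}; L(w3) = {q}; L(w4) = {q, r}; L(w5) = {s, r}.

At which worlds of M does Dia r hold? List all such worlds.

w2, w3, w5

Recall that Dia ψ holds at a world iff ψ holds at some accessible world.
Let φ = Dia r. Evaluate φ at each world:
  w0 (successors {w3}): φ is false.
  w1 (successors {w1, w2}): φ is false.
  w2 (successors {w1, w2, w3, w5}): φ is true.
  w3 (successors {w2, w5}): φ is true.
  w4 (successors {w0, w3}): φ is false.
  w5 (successors {w5}): φ is true.
For instance, at w1:
  At w1: Dia r requires r at some successor in {w1, w2}.
    At w1: r is false.
    At w2: r is false.
  So Dia r is false at w1.
Satisfying worlds: {w2, w3, w5}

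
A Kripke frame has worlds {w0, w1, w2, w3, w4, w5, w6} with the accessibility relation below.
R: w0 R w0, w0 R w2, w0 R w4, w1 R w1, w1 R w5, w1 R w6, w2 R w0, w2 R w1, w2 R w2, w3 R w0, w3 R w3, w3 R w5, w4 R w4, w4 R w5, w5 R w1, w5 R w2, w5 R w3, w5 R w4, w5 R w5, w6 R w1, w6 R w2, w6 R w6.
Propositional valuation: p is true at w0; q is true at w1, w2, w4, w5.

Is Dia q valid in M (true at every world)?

Yes

Let φ = Dia q. Evaluate φ at each world:
  w0 (successors {w0, w2, w4}): φ is true.
  w1 (successors {w1, w5, w6}): φ is true.
  w2 (successors {w0, w1, w2}): φ is true.
  w3 (successors {w0, w3, w5}): φ is true.
  w4 (successors {w4, w5}): φ is true.
  w5 (successors {w1, w2, w3, w4, w5}): φ is true.
  w6 (successors {w1, w2, w6}): φ is true.
For instance, at w2:
  At w2: Dia q requires q at some successor in {w0, w1, w2}.
    q holds at w1, so Dia q is true at w2.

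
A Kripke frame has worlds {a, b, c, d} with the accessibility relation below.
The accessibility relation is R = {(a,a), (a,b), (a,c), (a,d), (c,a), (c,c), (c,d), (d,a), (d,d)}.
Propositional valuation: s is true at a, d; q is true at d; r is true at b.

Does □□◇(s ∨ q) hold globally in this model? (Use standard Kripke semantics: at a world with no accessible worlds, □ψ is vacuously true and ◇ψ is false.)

No

Recall that □ψ holds at a world iff ψ holds at every accessible world, and ◇ψ holds iff ψ holds at some accessible world.
Let φ = □□◇(s ∨ q). Evaluate φ at each world:
  a (successors {a, b, c, d}): φ is false.
  b (successors ∅): φ is true.
  c (successors {a, c, d}): φ is false.
  d (successors {a, d}): φ is false.
Detail at a (counterexample):
  At a: □□◇(s ∨ q) requires □◇(s ∨ q) at every successor {a, b, c, d}.
    □◇(s ∨ q) fails at a, so □□◇(s ∨ q) is false at a.
      At a: □◇(s ∨ q) requires ◇(s ∨ q) at every successor {a, b, c, d}.
        ◇(s ∨ q) fails at b, so □◇(s ∨ q) is false at a.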